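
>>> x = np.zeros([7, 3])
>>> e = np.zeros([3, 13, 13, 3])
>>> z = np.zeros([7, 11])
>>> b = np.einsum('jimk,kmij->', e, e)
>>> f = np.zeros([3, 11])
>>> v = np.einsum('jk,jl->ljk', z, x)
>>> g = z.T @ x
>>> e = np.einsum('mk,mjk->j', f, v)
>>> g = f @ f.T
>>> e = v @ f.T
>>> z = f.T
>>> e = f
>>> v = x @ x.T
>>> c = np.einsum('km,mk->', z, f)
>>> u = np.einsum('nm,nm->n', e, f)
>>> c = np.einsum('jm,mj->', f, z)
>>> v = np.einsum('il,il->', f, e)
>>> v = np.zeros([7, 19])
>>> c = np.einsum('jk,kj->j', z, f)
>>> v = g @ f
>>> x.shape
(7, 3)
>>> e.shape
(3, 11)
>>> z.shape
(11, 3)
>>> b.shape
()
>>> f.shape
(3, 11)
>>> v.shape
(3, 11)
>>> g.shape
(3, 3)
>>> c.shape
(11,)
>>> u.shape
(3,)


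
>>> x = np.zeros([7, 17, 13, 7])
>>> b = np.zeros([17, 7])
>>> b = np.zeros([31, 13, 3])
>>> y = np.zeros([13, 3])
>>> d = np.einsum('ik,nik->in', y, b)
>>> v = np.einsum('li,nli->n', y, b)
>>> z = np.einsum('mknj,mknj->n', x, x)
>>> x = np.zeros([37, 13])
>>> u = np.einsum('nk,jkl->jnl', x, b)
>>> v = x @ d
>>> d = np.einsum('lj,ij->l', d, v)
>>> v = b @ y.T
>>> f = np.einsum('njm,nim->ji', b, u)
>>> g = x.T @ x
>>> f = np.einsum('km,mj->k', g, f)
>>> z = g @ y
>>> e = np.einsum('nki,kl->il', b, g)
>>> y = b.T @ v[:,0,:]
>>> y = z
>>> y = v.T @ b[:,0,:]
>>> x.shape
(37, 13)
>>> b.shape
(31, 13, 3)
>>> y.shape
(13, 13, 3)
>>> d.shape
(13,)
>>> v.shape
(31, 13, 13)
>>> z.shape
(13, 3)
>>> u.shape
(31, 37, 3)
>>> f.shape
(13,)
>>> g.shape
(13, 13)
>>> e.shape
(3, 13)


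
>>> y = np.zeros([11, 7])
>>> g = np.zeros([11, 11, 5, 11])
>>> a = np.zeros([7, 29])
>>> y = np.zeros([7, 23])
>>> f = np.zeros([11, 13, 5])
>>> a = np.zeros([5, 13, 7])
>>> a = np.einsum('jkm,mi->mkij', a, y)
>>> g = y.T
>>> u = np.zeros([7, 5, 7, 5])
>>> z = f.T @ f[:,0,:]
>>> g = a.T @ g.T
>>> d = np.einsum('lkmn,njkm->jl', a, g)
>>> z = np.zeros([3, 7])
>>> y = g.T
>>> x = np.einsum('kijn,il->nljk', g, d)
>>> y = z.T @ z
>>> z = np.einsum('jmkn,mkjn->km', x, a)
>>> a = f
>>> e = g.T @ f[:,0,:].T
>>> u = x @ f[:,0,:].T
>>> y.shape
(7, 7)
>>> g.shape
(5, 23, 13, 23)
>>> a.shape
(11, 13, 5)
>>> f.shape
(11, 13, 5)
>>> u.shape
(23, 7, 13, 11)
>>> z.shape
(13, 7)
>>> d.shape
(23, 7)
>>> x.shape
(23, 7, 13, 5)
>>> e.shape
(23, 13, 23, 11)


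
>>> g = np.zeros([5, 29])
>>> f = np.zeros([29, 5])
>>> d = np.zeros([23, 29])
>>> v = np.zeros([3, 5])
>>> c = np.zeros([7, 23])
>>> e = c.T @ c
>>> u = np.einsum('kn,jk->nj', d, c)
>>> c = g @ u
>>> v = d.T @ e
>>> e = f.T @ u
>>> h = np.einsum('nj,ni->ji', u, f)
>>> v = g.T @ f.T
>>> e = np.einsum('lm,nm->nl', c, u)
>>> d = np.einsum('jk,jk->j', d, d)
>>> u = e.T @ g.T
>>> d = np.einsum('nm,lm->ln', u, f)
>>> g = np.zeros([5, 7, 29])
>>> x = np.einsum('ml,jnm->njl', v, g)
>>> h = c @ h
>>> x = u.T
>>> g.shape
(5, 7, 29)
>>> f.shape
(29, 5)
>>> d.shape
(29, 5)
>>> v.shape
(29, 29)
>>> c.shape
(5, 7)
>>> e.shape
(29, 5)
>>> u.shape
(5, 5)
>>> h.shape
(5, 5)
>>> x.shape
(5, 5)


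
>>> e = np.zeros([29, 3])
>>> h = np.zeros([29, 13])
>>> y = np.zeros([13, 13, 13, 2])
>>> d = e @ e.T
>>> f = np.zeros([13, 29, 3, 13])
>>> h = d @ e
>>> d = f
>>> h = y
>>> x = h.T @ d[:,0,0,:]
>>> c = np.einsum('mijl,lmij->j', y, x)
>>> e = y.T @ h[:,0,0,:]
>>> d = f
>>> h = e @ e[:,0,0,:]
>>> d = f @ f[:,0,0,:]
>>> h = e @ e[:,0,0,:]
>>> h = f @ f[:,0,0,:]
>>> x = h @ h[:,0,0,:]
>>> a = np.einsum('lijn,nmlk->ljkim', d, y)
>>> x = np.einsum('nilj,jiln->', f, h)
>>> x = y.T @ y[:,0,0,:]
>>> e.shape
(2, 13, 13, 2)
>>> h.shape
(13, 29, 3, 13)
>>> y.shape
(13, 13, 13, 2)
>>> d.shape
(13, 29, 3, 13)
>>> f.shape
(13, 29, 3, 13)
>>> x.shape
(2, 13, 13, 2)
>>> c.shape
(13,)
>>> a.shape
(13, 3, 2, 29, 13)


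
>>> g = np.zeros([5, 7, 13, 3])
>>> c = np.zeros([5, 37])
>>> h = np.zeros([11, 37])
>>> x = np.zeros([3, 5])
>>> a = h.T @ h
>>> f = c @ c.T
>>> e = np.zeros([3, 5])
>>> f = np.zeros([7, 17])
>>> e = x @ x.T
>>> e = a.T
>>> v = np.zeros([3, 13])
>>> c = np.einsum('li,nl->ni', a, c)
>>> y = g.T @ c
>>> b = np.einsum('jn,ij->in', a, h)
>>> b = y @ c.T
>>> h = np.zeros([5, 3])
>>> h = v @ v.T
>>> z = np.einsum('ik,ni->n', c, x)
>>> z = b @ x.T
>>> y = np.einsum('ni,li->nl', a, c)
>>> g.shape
(5, 7, 13, 3)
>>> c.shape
(5, 37)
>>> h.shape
(3, 3)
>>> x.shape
(3, 5)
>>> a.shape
(37, 37)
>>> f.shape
(7, 17)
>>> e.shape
(37, 37)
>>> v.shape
(3, 13)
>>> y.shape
(37, 5)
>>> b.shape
(3, 13, 7, 5)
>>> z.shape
(3, 13, 7, 3)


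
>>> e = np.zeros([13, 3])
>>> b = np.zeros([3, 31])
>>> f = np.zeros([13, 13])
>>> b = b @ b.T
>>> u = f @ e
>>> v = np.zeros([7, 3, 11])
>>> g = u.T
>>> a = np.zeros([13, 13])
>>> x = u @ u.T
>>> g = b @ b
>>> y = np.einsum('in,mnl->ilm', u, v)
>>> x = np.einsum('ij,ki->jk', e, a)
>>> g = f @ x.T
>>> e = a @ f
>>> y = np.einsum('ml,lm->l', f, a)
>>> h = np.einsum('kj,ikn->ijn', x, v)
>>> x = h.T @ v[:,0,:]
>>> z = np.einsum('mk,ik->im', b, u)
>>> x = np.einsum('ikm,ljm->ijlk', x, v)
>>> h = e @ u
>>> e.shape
(13, 13)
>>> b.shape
(3, 3)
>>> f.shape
(13, 13)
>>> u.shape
(13, 3)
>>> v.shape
(7, 3, 11)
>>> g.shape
(13, 3)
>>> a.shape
(13, 13)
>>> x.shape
(11, 3, 7, 13)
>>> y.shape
(13,)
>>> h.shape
(13, 3)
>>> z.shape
(13, 3)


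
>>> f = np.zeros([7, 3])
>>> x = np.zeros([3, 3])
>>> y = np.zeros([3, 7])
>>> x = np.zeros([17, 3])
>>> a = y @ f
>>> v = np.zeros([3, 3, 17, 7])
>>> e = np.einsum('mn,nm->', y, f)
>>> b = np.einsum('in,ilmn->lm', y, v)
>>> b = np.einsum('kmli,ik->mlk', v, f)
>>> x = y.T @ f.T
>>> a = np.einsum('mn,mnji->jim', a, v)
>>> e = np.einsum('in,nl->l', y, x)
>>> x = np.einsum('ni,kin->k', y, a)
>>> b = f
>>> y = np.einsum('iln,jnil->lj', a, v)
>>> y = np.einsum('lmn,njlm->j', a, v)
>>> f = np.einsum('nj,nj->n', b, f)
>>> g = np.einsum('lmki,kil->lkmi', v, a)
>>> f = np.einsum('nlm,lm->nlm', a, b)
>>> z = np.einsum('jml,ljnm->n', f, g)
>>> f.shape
(17, 7, 3)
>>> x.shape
(17,)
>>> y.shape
(3,)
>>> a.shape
(17, 7, 3)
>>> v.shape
(3, 3, 17, 7)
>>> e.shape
(7,)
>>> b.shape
(7, 3)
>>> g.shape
(3, 17, 3, 7)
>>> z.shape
(3,)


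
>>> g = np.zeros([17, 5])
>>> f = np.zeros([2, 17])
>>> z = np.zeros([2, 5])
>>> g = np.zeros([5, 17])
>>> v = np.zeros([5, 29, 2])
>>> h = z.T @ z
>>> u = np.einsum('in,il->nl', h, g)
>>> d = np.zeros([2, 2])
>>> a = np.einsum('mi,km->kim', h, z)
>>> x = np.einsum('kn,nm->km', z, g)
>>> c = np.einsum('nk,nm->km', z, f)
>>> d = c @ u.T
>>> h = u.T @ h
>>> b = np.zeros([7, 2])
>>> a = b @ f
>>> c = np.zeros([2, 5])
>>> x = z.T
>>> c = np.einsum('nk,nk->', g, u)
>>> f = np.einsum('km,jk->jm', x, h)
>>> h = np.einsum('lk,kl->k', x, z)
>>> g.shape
(5, 17)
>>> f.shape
(17, 2)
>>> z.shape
(2, 5)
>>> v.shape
(5, 29, 2)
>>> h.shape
(2,)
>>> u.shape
(5, 17)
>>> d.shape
(5, 5)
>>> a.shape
(7, 17)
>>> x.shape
(5, 2)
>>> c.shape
()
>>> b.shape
(7, 2)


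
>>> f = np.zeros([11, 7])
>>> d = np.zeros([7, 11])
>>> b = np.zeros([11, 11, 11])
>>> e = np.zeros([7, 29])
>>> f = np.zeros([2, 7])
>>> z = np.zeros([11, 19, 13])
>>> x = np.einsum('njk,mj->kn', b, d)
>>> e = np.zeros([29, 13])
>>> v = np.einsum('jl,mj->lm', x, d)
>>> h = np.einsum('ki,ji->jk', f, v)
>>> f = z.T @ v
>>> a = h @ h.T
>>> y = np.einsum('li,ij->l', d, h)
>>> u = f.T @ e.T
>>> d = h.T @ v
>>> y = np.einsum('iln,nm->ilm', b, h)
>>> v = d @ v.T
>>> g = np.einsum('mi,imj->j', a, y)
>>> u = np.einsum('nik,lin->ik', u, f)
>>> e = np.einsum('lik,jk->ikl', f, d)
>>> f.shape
(13, 19, 7)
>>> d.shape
(2, 7)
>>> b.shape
(11, 11, 11)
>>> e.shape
(19, 7, 13)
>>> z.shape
(11, 19, 13)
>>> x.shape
(11, 11)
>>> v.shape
(2, 11)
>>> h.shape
(11, 2)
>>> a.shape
(11, 11)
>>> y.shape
(11, 11, 2)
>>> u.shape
(19, 29)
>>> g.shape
(2,)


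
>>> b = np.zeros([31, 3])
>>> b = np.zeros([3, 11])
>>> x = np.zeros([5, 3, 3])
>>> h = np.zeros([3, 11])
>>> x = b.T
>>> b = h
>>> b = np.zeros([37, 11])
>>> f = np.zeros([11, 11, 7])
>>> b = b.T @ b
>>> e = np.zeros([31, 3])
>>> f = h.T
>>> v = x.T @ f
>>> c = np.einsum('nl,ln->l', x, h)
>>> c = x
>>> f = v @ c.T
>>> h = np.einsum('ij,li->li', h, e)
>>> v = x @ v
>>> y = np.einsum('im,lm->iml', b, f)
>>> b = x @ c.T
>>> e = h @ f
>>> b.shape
(11, 11)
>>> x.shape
(11, 3)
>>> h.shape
(31, 3)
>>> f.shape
(3, 11)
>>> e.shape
(31, 11)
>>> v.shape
(11, 3)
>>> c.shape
(11, 3)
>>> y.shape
(11, 11, 3)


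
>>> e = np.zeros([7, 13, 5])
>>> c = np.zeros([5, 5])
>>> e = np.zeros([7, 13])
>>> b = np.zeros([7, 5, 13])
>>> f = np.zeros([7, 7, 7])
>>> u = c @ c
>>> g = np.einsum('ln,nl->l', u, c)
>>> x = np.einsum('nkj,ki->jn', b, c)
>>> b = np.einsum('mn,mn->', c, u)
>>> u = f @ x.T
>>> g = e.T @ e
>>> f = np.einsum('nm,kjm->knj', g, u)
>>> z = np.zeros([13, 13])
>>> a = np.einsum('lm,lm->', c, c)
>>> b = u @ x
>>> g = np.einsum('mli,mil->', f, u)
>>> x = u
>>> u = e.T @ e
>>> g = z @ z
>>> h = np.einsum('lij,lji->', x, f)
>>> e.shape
(7, 13)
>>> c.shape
(5, 5)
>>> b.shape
(7, 7, 7)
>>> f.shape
(7, 13, 7)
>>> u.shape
(13, 13)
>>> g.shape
(13, 13)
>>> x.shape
(7, 7, 13)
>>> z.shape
(13, 13)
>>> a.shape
()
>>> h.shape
()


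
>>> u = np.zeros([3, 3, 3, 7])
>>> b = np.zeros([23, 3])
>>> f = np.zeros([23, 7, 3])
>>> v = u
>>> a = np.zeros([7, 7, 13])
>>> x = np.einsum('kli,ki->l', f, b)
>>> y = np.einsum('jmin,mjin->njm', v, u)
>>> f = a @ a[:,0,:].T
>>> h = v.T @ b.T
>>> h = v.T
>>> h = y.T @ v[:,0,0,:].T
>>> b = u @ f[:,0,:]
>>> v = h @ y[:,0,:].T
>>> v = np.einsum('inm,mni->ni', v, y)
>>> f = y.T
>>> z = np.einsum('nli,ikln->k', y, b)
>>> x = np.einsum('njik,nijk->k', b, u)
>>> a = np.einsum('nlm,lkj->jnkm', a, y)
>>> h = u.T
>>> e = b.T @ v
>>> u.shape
(3, 3, 3, 7)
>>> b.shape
(3, 3, 3, 7)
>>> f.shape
(3, 3, 7)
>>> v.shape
(3, 3)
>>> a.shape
(3, 7, 3, 13)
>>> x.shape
(7,)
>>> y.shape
(7, 3, 3)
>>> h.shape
(7, 3, 3, 3)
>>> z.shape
(3,)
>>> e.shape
(7, 3, 3, 3)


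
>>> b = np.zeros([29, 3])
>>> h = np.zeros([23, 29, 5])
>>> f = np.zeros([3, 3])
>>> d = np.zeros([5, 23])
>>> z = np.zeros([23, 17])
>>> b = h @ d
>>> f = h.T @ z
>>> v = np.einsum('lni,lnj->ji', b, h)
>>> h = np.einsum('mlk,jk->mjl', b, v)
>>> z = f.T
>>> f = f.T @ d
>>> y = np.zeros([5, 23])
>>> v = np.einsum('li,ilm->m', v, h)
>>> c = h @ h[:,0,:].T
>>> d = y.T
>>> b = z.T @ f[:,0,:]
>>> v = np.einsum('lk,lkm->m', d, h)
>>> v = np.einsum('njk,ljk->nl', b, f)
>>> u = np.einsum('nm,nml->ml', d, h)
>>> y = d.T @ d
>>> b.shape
(5, 29, 23)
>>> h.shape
(23, 5, 29)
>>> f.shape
(17, 29, 23)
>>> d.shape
(23, 5)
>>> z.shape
(17, 29, 5)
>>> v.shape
(5, 17)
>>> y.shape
(5, 5)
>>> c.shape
(23, 5, 23)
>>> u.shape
(5, 29)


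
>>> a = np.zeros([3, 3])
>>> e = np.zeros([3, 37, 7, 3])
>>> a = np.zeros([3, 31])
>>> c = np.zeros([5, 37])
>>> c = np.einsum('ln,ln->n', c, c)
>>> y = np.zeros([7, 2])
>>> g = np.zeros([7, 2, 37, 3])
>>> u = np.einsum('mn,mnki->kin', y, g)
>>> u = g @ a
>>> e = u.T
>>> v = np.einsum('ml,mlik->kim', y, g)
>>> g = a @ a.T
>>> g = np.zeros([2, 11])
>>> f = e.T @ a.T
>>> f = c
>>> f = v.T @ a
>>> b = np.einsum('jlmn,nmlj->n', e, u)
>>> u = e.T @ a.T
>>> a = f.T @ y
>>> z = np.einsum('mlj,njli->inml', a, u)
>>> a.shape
(31, 37, 2)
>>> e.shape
(31, 37, 2, 7)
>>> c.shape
(37,)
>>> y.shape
(7, 2)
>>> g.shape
(2, 11)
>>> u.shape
(7, 2, 37, 3)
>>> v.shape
(3, 37, 7)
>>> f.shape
(7, 37, 31)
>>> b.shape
(7,)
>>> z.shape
(3, 7, 31, 37)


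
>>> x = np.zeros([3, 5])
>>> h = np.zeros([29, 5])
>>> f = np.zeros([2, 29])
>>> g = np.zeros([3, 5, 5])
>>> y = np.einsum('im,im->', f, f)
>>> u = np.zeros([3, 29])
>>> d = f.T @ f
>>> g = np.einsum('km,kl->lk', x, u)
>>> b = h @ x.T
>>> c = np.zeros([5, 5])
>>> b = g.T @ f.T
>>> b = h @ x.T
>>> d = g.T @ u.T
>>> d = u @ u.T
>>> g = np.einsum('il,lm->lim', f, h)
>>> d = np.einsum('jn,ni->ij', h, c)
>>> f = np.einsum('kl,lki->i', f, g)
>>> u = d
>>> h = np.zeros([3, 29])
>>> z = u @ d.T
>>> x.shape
(3, 5)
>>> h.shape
(3, 29)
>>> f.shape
(5,)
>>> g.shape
(29, 2, 5)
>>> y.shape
()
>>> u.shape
(5, 29)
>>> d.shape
(5, 29)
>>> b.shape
(29, 3)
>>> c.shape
(5, 5)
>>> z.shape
(5, 5)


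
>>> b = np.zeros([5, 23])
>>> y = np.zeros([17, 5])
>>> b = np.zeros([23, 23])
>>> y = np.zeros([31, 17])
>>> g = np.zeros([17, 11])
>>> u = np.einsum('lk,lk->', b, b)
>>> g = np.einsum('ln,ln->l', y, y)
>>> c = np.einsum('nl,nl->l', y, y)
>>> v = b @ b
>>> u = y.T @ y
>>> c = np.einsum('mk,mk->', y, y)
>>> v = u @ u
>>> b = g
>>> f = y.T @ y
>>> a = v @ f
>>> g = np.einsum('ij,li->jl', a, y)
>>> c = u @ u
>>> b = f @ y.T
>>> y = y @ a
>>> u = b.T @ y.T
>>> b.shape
(17, 31)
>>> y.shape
(31, 17)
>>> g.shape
(17, 31)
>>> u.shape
(31, 31)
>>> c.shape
(17, 17)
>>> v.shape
(17, 17)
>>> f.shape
(17, 17)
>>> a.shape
(17, 17)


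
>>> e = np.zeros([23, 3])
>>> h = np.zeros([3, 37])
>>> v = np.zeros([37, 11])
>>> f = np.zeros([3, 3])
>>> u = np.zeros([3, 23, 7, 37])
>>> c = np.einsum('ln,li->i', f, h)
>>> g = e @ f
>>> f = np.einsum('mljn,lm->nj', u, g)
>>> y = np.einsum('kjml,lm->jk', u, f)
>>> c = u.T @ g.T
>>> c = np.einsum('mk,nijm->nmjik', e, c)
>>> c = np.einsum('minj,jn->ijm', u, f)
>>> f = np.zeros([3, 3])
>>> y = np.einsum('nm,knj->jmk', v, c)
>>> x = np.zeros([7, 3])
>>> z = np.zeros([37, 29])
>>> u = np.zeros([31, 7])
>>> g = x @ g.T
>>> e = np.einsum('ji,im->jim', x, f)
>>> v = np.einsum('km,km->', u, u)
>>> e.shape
(7, 3, 3)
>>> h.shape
(3, 37)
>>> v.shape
()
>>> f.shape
(3, 3)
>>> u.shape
(31, 7)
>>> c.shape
(23, 37, 3)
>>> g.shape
(7, 23)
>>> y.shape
(3, 11, 23)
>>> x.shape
(7, 3)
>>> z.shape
(37, 29)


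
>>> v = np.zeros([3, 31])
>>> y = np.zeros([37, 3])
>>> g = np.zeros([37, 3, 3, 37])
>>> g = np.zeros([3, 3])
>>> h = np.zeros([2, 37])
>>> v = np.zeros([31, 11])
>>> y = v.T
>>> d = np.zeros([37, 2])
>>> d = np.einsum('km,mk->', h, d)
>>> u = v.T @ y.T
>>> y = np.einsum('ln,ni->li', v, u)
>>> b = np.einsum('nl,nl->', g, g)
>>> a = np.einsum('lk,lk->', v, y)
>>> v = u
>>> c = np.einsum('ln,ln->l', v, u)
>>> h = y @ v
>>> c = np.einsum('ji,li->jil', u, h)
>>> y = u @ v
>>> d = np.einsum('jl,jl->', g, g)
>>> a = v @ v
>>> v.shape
(11, 11)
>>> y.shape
(11, 11)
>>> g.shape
(3, 3)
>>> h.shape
(31, 11)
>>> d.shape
()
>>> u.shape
(11, 11)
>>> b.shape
()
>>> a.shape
(11, 11)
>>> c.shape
(11, 11, 31)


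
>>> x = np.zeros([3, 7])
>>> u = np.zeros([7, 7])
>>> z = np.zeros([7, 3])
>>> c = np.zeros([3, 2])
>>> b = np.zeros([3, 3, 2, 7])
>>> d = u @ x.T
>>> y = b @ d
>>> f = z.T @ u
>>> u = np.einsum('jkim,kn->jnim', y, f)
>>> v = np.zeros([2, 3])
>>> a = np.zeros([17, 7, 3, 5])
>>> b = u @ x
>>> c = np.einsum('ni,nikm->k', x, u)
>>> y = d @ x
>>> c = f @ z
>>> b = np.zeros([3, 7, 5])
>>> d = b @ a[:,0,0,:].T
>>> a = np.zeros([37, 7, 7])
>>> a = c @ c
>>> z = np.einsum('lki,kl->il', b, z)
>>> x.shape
(3, 7)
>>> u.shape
(3, 7, 2, 3)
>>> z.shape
(5, 3)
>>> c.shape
(3, 3)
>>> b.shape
(3, 7, 5)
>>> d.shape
(3, 7, 17)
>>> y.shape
(7, 7)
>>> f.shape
(3, 7)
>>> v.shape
(2, 3)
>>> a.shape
(3, 3)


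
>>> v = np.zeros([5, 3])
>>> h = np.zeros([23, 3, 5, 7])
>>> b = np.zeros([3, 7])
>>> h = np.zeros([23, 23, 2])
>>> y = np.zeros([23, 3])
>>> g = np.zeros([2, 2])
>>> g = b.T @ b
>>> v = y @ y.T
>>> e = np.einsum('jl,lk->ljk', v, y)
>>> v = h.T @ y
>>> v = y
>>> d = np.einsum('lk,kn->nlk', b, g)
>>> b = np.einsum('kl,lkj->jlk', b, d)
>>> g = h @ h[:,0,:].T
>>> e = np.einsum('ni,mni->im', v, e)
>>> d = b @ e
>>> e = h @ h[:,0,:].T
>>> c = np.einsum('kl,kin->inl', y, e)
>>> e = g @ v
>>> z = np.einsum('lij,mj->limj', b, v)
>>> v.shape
(23, 3)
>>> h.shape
(23, 23, 2)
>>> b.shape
(7, 7, 3)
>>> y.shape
(23, 3)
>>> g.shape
(23, 23, 23)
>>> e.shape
(23, 23, 3)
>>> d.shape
(7, 7, 23)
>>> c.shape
(23, 23, 3)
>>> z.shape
(7, 7, 23, 3)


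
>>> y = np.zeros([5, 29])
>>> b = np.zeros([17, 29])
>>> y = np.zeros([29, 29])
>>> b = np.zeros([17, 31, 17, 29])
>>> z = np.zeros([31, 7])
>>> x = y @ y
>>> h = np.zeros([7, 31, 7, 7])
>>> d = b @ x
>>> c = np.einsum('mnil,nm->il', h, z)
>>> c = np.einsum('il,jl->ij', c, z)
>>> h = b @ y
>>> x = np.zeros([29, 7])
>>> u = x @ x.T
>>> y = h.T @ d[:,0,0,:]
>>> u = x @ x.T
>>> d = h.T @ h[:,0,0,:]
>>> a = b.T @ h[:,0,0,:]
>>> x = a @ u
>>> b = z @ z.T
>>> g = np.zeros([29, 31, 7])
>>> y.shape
(29, 17, 31, 29)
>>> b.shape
(31, 31)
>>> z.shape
(31, 7)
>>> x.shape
(29, 17, 31, 29)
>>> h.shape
(17, 31, 17, 29)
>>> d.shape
(29, 17, 31, 29)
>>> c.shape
(7, 31)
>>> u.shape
(29, 29)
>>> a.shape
(29, 17, 31, 29)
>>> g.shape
(29, 31, 7)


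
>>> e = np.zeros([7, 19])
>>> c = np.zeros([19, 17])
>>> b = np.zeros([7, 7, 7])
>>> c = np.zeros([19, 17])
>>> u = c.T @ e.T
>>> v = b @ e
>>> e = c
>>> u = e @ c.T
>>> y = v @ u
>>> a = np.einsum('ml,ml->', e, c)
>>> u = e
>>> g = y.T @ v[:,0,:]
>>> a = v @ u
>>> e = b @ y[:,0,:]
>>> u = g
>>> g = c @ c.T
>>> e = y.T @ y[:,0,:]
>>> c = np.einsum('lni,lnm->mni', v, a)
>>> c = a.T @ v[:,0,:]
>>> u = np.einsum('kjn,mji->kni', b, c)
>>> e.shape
(19, 7, 19)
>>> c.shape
(17, 7, 19)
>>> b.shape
(7, 7, 7)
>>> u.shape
(7, 7, 19)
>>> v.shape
(7, 7, 19)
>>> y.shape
(7, 7, 19)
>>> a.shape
(7, 7, 17)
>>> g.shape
(19, 19)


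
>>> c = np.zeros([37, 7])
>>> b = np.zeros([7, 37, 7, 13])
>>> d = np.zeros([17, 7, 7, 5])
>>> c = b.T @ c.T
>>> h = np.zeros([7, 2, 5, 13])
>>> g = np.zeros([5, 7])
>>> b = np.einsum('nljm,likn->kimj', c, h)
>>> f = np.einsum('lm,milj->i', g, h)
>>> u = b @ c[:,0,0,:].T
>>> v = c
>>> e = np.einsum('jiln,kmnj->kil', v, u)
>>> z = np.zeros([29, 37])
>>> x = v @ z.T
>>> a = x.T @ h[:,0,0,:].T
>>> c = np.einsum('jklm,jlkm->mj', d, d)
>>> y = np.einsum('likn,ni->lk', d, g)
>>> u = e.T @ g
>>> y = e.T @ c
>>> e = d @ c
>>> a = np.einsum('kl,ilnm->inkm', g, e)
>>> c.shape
(5, 17)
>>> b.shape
(5, 2, 37, 37)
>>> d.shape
(17, 7, 7, 5)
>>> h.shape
(7, 2, 5, 13)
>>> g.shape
(5, 7)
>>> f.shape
(2,)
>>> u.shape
(37, 7, 7)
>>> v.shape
(13, 7, 37, 37)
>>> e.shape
(17, 7, 7, 17)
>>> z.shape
(29, 37)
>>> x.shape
(13, 7, 37, 29)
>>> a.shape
(17, 7, 5, 17)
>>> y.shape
(37, 7, 17)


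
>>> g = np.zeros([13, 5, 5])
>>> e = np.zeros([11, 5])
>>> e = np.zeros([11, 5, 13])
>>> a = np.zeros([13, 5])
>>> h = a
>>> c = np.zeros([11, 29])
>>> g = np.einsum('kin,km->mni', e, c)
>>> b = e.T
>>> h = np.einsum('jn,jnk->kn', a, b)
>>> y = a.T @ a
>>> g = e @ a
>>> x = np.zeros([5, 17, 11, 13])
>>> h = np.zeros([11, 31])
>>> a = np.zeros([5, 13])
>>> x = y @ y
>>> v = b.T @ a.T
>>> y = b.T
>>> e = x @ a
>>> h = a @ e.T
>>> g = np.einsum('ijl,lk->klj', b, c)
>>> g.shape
(29, 11, 5)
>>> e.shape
(5, 13)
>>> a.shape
(5, 13)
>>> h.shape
(5, 5)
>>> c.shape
(11, 29)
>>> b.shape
(13, 5, 11)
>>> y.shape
(11, 5, 13)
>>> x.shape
(5, 5)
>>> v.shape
(11, 5, 5)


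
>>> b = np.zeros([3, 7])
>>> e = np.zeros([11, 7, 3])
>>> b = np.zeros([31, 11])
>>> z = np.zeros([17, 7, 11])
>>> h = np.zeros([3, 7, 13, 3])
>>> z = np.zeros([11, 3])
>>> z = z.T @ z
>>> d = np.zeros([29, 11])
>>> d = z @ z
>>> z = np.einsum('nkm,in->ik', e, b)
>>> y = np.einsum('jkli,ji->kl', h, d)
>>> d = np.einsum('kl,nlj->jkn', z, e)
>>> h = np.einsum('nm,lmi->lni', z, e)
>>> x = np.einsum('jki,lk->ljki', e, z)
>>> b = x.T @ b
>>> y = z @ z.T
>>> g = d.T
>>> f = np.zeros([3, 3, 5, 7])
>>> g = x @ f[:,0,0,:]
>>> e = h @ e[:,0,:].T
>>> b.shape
(3, 7, 11, 11)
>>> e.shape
(11, 31, 11)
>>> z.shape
(31, 7)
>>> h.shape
(11, 31, 3)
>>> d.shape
(3, 31, 11)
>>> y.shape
(31, 31)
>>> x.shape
(31, 11, 7, 3)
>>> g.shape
(31, 11, 7, 7)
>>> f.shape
(3, 3, 5, 7)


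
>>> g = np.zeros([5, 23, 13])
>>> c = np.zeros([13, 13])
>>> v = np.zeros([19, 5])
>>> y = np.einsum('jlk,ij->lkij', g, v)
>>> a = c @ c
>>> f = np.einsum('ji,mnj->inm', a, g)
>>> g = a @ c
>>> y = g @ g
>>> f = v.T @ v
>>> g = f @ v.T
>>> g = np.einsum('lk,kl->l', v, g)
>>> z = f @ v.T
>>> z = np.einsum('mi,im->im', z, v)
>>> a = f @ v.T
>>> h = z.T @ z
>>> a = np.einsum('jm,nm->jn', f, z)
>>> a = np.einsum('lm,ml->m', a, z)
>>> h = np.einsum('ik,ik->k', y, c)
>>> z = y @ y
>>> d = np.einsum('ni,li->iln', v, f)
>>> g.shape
(19,)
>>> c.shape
(13, 13)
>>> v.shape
(19, 5)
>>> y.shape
(13, 13)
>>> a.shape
(19,)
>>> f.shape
(5, 5)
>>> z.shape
(13, 13)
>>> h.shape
(13,)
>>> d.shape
(5, 5, 19)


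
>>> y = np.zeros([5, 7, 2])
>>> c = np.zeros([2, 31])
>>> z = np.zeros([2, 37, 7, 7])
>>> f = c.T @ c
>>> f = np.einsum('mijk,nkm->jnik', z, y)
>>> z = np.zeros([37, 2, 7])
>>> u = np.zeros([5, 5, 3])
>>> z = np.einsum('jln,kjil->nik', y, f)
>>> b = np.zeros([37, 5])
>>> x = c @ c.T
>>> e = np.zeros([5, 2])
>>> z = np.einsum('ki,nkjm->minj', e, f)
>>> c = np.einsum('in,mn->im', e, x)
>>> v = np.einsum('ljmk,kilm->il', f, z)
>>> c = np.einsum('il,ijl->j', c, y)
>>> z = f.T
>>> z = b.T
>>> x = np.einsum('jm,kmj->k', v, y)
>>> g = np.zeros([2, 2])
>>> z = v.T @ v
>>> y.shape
(5, 7, 2)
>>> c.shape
(7,)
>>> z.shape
(7, 7)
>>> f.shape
(7, 5, 37, 7)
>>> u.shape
(5, 5, 3)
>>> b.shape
(37, 5)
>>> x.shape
(5,)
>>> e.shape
(5, 2)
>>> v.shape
(2, 7)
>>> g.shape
(2, 2)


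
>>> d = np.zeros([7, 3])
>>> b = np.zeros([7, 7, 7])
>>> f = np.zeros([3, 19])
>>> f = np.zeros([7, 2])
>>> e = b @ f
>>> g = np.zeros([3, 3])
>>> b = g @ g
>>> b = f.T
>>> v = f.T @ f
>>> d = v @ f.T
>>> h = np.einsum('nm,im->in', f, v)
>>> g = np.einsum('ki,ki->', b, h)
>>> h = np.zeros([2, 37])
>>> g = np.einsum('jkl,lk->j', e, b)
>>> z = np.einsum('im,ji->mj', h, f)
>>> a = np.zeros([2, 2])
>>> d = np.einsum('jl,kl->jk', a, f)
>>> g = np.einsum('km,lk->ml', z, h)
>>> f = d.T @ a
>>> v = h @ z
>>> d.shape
(2, 7)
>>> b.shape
(2, 7)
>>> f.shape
(7, 2)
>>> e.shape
(7, 7, 2)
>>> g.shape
(7, 2)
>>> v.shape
(2, 7)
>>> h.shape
(2, 37)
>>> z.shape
(37, 7)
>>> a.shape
(2, 2)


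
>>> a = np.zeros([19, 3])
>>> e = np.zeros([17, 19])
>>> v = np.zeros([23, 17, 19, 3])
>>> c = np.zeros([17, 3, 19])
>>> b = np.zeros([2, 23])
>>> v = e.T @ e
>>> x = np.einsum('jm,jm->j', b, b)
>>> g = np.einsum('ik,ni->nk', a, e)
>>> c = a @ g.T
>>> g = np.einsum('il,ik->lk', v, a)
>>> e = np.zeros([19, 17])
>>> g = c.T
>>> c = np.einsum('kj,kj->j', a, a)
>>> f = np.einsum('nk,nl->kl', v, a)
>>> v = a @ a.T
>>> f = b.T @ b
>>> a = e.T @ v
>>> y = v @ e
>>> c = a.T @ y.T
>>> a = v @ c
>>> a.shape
(19, 19)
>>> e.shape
(19, 17)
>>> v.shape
(19, 19)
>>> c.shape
(19, 19)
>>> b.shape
(2, 23)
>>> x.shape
(2,)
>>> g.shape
(17, 19)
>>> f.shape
(23, 23)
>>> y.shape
(19, 17)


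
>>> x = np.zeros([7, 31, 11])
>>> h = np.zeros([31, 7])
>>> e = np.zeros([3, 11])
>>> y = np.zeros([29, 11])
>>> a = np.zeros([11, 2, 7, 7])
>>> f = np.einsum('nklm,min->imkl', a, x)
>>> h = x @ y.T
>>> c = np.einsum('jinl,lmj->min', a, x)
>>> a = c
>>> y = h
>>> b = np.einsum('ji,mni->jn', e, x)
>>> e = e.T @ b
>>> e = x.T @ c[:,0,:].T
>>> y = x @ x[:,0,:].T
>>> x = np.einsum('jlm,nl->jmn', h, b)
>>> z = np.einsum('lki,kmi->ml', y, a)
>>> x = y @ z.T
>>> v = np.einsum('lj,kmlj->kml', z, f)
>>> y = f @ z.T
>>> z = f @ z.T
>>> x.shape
(7, 31, 2)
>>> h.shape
(7, 31, 29)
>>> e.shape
(11, 31, 31)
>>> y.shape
(31, 7, 2, 2)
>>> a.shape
(31, 2, 7)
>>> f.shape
(31, 7, 2, 7)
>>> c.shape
(31, 2, 7)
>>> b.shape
(3, 31)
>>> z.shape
(31, 7, 2, 2)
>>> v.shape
(31, 7, 2)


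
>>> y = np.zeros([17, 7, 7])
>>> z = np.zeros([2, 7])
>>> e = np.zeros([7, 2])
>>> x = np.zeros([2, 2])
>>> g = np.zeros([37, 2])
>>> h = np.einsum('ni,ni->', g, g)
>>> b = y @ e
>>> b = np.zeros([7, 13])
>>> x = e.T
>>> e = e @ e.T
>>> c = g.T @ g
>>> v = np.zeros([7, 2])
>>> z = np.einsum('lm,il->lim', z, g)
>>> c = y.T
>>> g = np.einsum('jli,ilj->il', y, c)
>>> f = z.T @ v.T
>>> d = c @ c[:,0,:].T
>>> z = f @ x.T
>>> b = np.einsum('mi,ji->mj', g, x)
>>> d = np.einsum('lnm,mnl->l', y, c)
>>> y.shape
(17, 7, 7)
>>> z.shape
(7, 37, 2)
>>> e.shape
(7, 7)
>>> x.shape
(2, 7)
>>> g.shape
(7, 7)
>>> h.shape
()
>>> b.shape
(7, 2)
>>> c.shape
(7, 7, 17)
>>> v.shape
(7, 2)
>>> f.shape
(7, 37, 7)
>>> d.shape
(17,)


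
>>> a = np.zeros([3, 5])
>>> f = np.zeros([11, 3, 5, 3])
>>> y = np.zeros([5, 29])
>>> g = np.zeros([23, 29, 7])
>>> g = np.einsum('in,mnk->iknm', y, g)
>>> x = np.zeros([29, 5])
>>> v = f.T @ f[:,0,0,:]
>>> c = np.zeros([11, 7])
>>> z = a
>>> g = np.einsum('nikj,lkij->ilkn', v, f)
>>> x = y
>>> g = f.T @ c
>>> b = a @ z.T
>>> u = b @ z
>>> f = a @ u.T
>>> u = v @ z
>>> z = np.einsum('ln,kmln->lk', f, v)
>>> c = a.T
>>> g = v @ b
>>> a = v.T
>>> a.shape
(3, 3, 5, 3)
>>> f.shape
(3, 3)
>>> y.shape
(5, 29)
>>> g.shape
(3, 5, 3, 3)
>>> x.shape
(5, 29)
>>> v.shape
(3, 5, 3, 3)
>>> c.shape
(5, 3)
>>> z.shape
(3, 3)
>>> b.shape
(3, 3)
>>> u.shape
(3, 5, 3, 5)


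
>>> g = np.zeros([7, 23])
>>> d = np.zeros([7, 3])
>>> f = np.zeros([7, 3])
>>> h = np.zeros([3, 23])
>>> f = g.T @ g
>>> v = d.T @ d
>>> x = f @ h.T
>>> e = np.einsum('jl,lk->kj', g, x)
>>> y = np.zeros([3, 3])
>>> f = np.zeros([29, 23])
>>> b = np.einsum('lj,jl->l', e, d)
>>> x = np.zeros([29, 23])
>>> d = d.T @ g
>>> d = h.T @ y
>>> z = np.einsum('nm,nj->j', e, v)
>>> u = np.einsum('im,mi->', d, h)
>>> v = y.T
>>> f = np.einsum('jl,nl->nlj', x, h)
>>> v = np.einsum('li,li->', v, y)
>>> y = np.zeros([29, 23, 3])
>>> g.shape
(7, 23)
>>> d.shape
(23, 3)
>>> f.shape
(3, 23, 29)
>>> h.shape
(3, 23)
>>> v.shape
()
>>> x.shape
(29, 23)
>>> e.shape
(3, 7)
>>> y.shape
(29, 23, 3)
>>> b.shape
(3,)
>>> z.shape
(3,)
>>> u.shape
()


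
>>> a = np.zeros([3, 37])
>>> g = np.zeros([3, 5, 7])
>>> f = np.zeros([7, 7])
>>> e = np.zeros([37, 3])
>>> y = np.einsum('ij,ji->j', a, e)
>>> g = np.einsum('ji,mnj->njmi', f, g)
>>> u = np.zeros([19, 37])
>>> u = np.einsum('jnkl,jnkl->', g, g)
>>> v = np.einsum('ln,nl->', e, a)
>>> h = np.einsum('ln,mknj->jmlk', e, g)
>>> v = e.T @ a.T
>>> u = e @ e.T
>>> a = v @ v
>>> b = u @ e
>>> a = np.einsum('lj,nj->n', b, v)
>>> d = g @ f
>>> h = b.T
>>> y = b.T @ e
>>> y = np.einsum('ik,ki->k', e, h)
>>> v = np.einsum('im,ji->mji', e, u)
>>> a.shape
(3,)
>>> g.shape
(5, 7, 3, 7)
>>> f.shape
(7, 7)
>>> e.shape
(37, 3)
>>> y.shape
(3,)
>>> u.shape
(37, 37)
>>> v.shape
(3, 37, 37)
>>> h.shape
(3, 37)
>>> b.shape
(37, 3)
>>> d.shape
(5, 7, 3, 7)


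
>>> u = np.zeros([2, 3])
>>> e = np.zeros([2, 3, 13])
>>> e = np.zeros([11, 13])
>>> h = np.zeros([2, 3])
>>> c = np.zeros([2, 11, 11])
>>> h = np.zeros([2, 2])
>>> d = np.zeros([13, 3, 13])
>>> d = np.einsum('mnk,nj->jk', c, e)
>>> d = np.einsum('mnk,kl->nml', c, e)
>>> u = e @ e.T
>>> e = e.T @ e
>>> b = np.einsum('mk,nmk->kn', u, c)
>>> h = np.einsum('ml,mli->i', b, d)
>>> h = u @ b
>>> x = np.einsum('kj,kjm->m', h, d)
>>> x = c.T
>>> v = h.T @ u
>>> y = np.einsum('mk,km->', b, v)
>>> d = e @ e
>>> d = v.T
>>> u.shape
(11, 11)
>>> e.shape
(13, 13)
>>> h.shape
(11, 2)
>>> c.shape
(2, 11, 11)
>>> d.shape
(11, 2)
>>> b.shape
(11, 2)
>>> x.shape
(11, 11, 2)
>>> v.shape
(2, 11)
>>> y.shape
()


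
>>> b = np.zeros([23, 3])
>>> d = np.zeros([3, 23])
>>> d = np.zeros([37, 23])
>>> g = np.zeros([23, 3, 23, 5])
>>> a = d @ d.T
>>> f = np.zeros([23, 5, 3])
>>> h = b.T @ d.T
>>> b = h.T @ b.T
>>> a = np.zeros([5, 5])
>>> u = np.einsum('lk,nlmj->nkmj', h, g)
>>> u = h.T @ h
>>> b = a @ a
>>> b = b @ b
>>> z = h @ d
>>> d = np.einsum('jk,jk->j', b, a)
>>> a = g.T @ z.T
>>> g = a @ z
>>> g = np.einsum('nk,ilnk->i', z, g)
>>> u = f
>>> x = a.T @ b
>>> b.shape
(5, 5)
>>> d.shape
(5,)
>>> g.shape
(5,)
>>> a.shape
(5, 23, 3, 3)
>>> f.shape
(23, 5, 3)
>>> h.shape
(3, 37)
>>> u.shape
(23, 5, 3)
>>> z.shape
(3, 23)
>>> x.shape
(3, 3, 23, 5)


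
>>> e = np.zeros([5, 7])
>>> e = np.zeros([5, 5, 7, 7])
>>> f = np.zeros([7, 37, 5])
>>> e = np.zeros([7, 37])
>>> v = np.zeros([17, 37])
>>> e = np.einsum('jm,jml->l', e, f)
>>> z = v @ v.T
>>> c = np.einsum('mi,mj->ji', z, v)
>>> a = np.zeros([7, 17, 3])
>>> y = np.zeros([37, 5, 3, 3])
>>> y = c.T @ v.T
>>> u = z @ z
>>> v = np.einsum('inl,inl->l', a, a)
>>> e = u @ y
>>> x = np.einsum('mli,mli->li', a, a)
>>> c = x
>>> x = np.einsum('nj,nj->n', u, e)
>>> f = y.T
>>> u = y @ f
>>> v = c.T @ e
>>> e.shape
(17, 17)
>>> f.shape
(17, 17)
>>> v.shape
(3, 17)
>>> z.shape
(17, 17)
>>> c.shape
(17, 3)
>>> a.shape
(7, 17, 3)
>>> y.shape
(17, 17)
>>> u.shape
(17, 17)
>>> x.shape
(17,)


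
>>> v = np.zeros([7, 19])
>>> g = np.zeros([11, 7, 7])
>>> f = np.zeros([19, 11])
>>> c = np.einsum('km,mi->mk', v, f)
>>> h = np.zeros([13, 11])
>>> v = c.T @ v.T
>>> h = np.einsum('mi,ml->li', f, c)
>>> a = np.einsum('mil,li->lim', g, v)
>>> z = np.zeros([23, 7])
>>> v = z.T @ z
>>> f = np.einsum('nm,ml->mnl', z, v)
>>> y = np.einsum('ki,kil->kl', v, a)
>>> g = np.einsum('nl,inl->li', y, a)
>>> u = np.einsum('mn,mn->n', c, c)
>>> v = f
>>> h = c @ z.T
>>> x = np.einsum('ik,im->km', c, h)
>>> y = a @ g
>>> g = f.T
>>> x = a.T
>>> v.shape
(7, 23, 7)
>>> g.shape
(7, 23, 7)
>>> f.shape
(7, 23, 7)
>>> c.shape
(19, 7)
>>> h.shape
(19, 23)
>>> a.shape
(7, 7, 11)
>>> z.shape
(23, 7)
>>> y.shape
(7, 7, 7)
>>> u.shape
(7,)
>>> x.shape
(11, 7, 7)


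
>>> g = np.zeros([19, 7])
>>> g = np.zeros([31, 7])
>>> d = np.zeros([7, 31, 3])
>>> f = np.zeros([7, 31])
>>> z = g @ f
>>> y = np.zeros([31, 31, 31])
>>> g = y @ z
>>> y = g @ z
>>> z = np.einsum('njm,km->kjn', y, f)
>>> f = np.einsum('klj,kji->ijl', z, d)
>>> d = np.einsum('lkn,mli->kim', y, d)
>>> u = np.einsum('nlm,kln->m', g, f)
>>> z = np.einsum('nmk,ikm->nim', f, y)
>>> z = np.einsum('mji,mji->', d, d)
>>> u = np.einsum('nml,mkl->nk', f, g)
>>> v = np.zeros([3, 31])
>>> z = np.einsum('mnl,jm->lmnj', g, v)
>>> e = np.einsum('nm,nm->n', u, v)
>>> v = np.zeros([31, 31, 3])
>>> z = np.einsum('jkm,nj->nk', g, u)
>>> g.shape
(31, 31, 31)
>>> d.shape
(31, 3, 7)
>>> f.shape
(3, 31, 31)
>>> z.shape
(3, 31)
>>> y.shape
(31, 31, 31)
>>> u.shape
(3, 31)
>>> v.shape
(31, 31, 3)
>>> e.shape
(3,)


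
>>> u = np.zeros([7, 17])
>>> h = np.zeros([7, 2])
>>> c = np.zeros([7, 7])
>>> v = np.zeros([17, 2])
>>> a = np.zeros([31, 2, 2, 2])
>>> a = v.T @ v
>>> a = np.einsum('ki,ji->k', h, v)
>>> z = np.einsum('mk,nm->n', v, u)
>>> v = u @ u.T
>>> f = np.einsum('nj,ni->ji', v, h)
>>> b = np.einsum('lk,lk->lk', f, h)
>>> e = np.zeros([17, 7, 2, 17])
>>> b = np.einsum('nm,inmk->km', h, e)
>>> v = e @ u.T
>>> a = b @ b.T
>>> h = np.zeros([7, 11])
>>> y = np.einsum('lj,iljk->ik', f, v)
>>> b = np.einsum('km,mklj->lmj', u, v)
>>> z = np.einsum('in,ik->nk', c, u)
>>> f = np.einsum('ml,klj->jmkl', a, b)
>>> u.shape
(7, 17)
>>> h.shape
(7, 11)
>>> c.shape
(7, 7)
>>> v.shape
(17, 7, 2, 7)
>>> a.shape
(17, 17)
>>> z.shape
(7, 17)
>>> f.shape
(7, 17, 2, 17)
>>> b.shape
(2, 17, 7)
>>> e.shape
(17, 7, 2, 17)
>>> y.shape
(17, 7)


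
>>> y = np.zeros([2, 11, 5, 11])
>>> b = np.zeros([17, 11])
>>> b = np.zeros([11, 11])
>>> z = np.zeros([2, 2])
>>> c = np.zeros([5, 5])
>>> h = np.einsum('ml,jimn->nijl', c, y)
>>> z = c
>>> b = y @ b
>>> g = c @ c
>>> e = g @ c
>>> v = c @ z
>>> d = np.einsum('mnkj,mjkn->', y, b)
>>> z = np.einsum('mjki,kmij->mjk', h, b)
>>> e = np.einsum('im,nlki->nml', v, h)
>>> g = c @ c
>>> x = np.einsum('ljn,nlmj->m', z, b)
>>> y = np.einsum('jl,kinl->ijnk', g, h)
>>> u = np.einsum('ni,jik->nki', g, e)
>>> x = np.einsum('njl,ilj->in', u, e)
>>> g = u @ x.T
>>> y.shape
(11, 5, 2, 11)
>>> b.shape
(2, 11, 5, 11)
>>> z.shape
(11, 11, 2)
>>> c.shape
(5, 5)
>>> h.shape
(11, 11, 2, 5)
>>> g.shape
(5, 11, 11)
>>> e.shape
(11, 5, 11)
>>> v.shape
(5, 5)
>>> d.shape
()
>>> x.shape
(11, 5)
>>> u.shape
(5, 11, 5)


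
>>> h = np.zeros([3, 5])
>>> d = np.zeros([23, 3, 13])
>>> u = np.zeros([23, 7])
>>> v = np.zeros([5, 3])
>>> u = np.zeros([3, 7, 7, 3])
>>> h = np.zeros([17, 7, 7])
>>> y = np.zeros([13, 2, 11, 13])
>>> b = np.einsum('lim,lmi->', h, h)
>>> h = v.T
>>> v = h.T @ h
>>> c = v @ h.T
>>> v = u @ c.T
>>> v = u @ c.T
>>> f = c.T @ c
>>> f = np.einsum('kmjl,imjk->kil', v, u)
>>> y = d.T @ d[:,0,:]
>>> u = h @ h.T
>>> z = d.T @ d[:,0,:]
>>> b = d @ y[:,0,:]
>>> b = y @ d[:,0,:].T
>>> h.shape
(3, 5)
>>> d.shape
(23, 3, 13)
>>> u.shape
(3, 3)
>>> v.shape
(3, 7, 7, 5)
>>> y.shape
(13, 3, 13)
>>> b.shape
(13, 3, 23)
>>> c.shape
(5, 3)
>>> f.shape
(3, 3, 5)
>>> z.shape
(13, 3, 13)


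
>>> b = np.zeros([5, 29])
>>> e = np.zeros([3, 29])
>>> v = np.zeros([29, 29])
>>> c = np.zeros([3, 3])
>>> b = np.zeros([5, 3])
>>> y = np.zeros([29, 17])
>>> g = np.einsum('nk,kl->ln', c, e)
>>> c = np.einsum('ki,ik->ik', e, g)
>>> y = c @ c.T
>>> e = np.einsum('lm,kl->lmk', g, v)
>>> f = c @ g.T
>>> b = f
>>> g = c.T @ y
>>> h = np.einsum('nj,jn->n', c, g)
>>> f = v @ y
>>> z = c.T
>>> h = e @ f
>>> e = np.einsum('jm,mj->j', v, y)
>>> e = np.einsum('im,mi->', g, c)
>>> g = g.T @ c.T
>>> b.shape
(29, 29)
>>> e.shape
()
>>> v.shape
(29, 29)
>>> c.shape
(29, 3)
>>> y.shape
(29, 29)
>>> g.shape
(29, 29)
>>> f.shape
(29, 29)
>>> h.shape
(29, 3, 29)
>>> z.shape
(3, 29)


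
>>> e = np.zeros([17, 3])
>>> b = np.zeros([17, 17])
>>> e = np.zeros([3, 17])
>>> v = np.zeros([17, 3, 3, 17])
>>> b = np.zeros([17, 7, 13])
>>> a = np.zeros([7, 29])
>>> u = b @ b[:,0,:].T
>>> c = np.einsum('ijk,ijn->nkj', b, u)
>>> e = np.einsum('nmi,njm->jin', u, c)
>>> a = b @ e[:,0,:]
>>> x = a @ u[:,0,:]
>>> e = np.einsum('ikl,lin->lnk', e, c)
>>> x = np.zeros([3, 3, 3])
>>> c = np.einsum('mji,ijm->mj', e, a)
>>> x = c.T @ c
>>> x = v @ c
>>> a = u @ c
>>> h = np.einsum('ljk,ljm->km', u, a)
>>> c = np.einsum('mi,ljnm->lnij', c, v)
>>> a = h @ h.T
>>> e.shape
(17, 7, 17)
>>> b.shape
(17, 7, 13)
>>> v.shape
(17, 3, 3, 17)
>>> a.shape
(17, 17)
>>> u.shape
(17, 7, 17)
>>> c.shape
(17, 3, 7, 3)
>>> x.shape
(17, 3, 3, 7)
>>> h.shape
(17, 7)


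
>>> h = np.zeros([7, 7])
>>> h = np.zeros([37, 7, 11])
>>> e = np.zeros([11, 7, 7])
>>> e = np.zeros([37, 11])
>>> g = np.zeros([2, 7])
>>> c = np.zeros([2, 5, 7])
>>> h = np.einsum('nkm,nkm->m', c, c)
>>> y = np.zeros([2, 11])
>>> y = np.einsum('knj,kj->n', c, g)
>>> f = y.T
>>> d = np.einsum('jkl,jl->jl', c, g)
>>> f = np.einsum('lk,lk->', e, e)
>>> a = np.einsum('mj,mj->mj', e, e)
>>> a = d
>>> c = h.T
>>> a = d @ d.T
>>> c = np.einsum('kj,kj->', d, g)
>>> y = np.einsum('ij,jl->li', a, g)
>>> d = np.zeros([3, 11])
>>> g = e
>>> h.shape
(7,)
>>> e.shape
(37, 11)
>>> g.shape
(37, 11)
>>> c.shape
()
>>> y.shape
(7, 2)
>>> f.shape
()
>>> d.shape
(3, 11)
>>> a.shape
(2, 2)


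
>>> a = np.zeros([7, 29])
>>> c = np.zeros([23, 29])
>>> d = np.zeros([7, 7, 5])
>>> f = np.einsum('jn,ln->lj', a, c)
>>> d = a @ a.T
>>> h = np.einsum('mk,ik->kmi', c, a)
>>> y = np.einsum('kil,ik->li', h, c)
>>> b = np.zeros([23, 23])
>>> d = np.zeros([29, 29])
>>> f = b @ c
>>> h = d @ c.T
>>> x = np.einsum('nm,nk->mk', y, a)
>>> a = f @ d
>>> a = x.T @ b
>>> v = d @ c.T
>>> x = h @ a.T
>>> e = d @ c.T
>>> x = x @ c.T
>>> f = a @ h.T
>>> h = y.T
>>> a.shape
(29, 23)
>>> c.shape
(23, 29)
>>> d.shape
(29, 29)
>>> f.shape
(29, 29)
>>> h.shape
(23, 7)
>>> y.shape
(7, 23)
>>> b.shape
(23, 23)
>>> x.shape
(29, 23)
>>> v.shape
(29, 23)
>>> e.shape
(29, 23)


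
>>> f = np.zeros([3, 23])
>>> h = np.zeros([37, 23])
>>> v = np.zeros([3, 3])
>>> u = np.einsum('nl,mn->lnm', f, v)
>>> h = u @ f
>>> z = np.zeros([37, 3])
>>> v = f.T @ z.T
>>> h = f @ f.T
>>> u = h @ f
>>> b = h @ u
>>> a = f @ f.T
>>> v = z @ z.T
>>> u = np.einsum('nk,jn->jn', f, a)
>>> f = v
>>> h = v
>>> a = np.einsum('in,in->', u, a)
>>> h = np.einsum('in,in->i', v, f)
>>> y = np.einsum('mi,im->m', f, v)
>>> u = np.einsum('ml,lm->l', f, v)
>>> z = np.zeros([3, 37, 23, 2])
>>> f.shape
(37, 37)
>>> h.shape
(37,)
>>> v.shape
(37, 37)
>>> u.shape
(37,)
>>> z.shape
(3, 37, 23, 2)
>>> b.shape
(3, 23)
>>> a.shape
()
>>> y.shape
(37,)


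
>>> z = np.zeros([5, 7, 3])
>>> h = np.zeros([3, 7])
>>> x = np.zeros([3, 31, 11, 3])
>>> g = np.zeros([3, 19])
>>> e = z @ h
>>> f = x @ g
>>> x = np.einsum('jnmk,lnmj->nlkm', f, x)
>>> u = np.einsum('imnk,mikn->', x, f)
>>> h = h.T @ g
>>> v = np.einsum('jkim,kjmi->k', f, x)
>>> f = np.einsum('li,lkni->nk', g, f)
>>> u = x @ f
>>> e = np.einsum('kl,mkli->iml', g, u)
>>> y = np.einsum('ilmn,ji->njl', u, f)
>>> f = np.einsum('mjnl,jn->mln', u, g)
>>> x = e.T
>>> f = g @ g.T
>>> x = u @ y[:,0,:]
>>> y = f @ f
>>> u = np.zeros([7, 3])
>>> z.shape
(5, 7, 3)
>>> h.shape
(7, 19)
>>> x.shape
(31, 3, 19, 3)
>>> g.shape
(3, 19)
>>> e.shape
(31, 31, 19)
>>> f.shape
(3, 3)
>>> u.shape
(7, 3)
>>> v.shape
(31,)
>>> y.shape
(3, 3)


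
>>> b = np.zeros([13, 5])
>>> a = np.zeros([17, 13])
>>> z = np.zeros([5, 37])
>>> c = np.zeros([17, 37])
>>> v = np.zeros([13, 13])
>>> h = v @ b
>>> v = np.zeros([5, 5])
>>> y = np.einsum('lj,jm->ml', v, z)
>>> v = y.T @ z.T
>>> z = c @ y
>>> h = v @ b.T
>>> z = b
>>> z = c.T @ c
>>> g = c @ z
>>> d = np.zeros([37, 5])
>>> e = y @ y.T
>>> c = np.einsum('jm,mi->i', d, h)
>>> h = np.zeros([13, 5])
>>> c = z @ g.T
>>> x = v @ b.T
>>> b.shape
(13, 5)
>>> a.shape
(17, 13)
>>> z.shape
(37, 37)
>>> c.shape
(37, 17)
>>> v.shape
(5, 5)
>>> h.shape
(13, 5)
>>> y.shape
(37, 5)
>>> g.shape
(17, 37)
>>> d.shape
(37, 5)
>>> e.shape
(37, 37)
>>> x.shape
(5, 13)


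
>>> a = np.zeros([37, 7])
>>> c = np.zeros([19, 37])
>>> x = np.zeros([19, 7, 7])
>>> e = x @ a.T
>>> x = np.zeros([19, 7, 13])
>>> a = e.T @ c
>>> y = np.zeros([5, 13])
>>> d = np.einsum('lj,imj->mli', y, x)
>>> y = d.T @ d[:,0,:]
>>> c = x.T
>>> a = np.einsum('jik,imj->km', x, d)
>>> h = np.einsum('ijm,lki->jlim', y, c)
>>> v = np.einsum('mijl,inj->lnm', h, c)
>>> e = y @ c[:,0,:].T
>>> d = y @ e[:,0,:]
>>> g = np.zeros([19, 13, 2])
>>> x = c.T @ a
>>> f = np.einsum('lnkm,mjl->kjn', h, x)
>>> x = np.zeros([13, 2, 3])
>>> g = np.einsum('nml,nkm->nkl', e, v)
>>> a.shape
(13, 5)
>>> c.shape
(13, 7, 19)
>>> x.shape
(13, 2, 3)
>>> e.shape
(19, 5, 13)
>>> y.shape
(19, 5, 19)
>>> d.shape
(19, 5, 13)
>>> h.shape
(5, 13, 19, 19)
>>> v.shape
(19, 7, 5)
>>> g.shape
(19, 7, 13)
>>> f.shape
(19, 7, 13)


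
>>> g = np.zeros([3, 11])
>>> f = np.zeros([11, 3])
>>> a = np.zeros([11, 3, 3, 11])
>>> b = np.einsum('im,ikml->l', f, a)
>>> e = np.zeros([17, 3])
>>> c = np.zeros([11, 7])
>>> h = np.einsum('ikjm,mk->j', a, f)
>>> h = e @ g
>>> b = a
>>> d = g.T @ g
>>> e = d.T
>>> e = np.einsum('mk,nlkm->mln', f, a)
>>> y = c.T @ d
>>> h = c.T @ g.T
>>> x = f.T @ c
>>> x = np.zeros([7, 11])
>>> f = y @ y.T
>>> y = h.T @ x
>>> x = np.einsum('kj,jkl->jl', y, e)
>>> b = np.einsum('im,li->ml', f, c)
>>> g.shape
(3, 11)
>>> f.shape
(7, 7)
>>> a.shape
(11, 3, 3, 11)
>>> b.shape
(7, 11)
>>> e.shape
(11, 3, 11)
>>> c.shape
(11, 7)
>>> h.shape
(7, 3)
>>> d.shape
(11, 11)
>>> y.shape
(3, 11)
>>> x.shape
(11, 11)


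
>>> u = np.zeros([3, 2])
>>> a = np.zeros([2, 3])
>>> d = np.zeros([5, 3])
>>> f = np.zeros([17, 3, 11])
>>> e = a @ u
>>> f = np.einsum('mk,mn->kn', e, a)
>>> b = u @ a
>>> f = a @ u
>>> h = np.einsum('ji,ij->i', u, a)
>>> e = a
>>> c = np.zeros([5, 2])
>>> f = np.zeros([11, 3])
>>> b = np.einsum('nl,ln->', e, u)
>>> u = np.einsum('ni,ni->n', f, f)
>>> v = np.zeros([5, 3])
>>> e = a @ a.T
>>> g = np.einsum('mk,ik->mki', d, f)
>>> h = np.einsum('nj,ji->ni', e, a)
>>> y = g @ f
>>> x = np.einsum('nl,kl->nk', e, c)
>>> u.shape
(11,)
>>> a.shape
(2, 3)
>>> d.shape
(5, 3)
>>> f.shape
(11, 3)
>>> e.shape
(2, 2)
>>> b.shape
()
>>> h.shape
(2, 3)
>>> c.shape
(5, 2)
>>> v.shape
(5, 3)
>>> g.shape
(5, 3, 11)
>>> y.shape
(5, 3, 3)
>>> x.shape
(2, 5)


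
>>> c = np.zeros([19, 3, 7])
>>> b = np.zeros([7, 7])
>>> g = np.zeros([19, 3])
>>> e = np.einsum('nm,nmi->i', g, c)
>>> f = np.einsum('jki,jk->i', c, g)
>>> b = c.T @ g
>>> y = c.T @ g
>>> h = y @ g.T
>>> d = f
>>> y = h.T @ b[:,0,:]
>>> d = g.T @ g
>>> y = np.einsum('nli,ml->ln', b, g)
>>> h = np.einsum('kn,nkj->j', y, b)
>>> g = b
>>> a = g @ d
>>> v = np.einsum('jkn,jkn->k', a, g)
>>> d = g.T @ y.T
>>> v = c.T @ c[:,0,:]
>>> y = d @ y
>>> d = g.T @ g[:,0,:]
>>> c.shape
(19, 3, 7)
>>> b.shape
(7, 3, 3)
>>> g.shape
(7, 3, 3)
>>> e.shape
(7,)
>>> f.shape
(7,)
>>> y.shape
(3, 3, 7)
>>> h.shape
(3,)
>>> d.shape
(3, 3, 3)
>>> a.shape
(7, 3, 3)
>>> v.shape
(7, 3, 7)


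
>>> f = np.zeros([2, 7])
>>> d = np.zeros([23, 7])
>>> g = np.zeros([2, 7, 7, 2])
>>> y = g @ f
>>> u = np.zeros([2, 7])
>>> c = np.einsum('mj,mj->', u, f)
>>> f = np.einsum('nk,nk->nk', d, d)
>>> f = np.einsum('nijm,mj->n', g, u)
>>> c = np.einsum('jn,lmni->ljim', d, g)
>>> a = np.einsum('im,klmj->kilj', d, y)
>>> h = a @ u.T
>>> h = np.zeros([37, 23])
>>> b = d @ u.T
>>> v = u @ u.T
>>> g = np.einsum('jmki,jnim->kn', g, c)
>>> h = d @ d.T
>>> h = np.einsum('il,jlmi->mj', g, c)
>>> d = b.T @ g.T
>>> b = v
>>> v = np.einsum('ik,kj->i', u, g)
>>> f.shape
(2,)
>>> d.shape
(2, 7)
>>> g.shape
(7, 23)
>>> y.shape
(2, 7, 7, 7)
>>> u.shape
(2, 7)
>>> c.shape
(2, 23, 2, 7)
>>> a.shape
(2, 23, 7, 7)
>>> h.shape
(2, 2)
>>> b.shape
(2, 2)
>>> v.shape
(2,)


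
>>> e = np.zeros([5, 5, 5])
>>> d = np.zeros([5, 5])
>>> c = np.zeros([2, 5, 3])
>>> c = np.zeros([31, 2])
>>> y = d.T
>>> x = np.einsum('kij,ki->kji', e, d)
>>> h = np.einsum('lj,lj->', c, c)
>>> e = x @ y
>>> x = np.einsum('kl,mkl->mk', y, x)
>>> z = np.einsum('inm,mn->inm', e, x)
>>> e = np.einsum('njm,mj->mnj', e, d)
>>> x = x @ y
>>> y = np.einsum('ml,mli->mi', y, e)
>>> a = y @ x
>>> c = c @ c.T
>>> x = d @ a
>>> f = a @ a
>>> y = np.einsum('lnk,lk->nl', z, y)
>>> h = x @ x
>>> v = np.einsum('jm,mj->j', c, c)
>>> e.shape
(5, 5, 5)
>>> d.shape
(5, 5)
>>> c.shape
(31, 31)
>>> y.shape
(5, 5)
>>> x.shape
(5, 5)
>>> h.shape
(5, 5)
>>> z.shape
(5, 5, 5)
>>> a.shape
(5, 5)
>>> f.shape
(5, 5)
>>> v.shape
(31,)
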